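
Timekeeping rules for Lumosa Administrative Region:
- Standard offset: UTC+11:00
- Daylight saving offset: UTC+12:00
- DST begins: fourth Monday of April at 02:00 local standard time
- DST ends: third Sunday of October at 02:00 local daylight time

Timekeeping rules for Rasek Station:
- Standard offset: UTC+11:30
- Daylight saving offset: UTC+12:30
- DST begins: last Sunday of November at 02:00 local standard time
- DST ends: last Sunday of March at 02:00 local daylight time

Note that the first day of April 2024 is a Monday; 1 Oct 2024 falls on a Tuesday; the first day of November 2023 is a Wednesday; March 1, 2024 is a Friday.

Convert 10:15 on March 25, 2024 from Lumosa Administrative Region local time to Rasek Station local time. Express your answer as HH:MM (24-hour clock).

11:45

1 April 2024 is a Monday, so the first Monday is April 1 and the fourth is April 22.
1 October 2024 is a Tuesday, so the first Sunday is October 6 and the third is October 20.
March 25, 2024 does not fall between 22 April and 20 October, so daylight saving is not in effect and Lumosa Administrative Region is at UTC+11:00.
10:15 Lumosa Administrative Region − 11h = 23:15 UTC (rolling into the previous day, 24 March 2024).
1 November 2023 is a Wednesday, so Sundays fall on 5, 12, 19, 26; the last is November 26.
1 March 2024 is a Friday, so Sundays fall on 3, 10, 17, 24, 31; the last is March 31.
At the standard offset (UTC+11:30), 23:15 UTC + 11h30m = 10:45 Rasek Station standard time (rolling into the next day, 25 March 2024).
The standard-time date in Rasek Station, March 25, 2024, falls between 26 November 2023 and 31 March 2024, so daylight saving is in effect and Rasek Station is at UTC+12:30.
23:15 UTC + 12h30m = 11:45 Rasek Station (rolling into the next day, 25 March 2024).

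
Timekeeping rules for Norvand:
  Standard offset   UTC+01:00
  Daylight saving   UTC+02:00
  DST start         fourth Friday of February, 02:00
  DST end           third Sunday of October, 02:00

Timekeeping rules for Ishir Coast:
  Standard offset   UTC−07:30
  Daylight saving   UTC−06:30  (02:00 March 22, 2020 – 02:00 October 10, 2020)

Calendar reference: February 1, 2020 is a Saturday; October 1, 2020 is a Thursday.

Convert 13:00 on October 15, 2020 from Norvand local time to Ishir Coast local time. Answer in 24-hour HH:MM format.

1 February 2020 is a Saturday, so the first Friday is February 7 and the fourth is February 28.
1 October 2020 is a Thursday, so the first Sunday is October 4 and the third is October 18.
October 15, 2020 falls between 28 February and 18 October, so daylight saving is in effect and Norvand is at UTC+02:00.
13:00 Norvand − 2h = 11:00 UTC.
At the standard offset (UTC−07:30), 11:00 UTC − 7h30m = 03:30 Ishir Coast standard time.
The standard-time date in Ishir Coast, October 15, 2020, is outside the daylight-saving period (22 March – 10 October), so Ishir Coast is on standard time, UTC−07:30.
11:00 UTC − 7h30m = 03:30 Ishir Coast.

03:30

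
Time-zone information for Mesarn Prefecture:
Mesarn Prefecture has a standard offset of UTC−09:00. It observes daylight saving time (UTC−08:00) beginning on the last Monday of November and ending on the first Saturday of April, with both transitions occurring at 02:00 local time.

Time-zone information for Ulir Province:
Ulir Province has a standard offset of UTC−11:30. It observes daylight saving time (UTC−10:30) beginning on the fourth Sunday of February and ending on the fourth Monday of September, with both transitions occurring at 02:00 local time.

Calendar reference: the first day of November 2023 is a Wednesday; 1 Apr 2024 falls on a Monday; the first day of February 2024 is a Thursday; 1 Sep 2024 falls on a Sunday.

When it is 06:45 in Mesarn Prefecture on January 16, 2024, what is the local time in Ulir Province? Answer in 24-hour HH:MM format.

03:15

1 November 2023 is a Wednesday, so Mondays fall on 6, 13, 20, 27; the last is November 27.
1 April 2024 is a Monday, so the first Saturday is April 6.
January 16, 2024 lies within the daylight-saving period (27 November 2023 – 6 April 2024), so Mesarn Prefecture is on daylight time, UTC−08:00.
06:45 Mesarn Prefecture + 8h = 14:45 UTC.
1 February 2024 is a Thursday, so the first Sunday is February 4 and the fourth is February 25.
1 September 2024 is a Sunday, so the first Monday is September 2 and the fourth is September 23.
At the standard offset (UTC−11:30), 14:45 UTC − 11h30m = 03:15 Ulir Province standard time.
Daylight saving runs 25 February – 23 September; the standard-time date in Ulir Province, January 16, 2024, is outside that window, so Ulir Province is on standard time at UTC−11:30.
14:45 UTC − 11h30m = 03:15 Ulir Province.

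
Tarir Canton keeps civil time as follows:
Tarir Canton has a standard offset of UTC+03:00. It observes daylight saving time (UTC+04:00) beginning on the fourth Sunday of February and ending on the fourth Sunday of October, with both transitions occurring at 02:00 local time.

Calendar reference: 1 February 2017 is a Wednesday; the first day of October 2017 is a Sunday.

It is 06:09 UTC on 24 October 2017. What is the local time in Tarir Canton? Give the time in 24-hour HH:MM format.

1 February 2017 is a Wednesday, so the first Sunday is February 5 and the fourth is February 26.
1 October 2017 is a Sunday, so the first Sunday is October 1 and the fourth is October 22.
At the standard offset (UTC+03:00), 06:09 UTC + 3h = 09:09 Tarir Canton standard time.
The standard-time date in Tarir Canton, 24 October 2017, does not fall between 26 February and 22 October, so daylight saving is not in effect and Tarir Canton is at UTC+03:00.
06:09 UTC + 3h = 09:09 local.

09:09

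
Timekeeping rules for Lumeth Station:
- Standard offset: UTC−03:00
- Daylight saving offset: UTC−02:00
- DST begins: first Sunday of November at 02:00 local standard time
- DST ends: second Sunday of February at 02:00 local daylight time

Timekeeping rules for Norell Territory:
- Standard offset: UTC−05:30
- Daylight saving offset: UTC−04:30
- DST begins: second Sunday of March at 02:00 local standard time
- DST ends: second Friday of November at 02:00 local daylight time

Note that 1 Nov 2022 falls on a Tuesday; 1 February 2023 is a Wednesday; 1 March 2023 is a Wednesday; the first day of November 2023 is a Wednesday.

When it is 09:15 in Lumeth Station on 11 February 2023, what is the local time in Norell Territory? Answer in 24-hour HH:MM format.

1 November 2022 is a Tuesday, so the first Sunday is November 6.
1 February 2023 is a Wednesday, so the first Sunday is February 5 and the second is February 12.
11 February 2023 lies within the daylight-saving period (6 November 2022 – 12 February 2023), so Lumeth Station is on daylight time, UTC−02:00.
09:15 Lumeth Station + 2h = 11:15 UTC.
1 March 2023 is a Wednesday, so the first Sunday is March 5 and the second is March 12.
1 November 2023 is a Wednesday, so the first Friday is November 3 and the second is November 10.
At the standard offset (UTC−05:30), 11:15 UTC − 5h30m = 05:45 Norell Territory standard time.
The standard-time date in Norell Territory, 11 February 2023, does not fall between 12 March and 10 November, so daylight saving is not in effect and Norell Territory is at UTC−05:30.
11:15 UTC − 5h30m = 05:45 Norell Territory.

05:45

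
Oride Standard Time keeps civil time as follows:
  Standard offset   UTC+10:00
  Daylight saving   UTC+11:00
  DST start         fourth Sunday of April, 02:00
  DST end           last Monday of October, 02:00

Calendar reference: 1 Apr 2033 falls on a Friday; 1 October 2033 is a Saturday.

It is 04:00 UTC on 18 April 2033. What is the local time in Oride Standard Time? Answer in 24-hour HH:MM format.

1 April 2033 is a Friday, so the first Sunday is April 3 and the fourth is April 24.
1 October 2033 is a Saturday, so Mondays fall on 3, 10, 17, 24, 31; the last is October 31.
At the standard offset (UTC+10:00), 04:00 UTC + 10h = 14:00 Oride Standard Time standard time.
Daylight saving runs 24 April – 31 October; the standard-time date in Oride Standard Time, 18 April 2033, is outside that window, so Oride Standard Time is on standard time at UTC+10:00.
04:00 UTC + 10h = 14:00 local.

14:00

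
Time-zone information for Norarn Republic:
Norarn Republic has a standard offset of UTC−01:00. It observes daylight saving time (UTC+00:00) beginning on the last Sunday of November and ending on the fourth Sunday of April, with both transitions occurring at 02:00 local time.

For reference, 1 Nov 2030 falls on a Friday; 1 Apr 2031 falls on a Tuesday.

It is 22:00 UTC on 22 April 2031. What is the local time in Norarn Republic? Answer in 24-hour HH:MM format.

22:00

1 November 2030 is a Friday, so Sundays fall on 3, 10, 17, 24; the last is November 24.
1 April 2031 is a Tuesday, so the first Sunday is April 6 and the fourth is April 27.
At the standard offset (UTC−01:00), 22:00 UTC − 1h = 21:00 Norarn Republic standard time.
Daylight saving runs 24 November 2030 – 27 April 2031; the standard-time date in Norarn Republic, 22 April 2031, is inside that window, so Norarn Republic is at UTC+00:00.
22:00 UTC + 0h = 22:00 local.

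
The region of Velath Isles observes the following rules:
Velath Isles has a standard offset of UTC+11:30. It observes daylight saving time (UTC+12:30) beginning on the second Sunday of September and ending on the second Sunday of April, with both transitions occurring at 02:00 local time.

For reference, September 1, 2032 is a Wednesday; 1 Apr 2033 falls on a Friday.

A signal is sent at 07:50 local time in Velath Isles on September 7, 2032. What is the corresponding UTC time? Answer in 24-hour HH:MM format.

1 September 2032 is a Wednesday, so the first Sunday is September 5 and the second is September 12.
1 April 2033 is a Friday, so the first Sunday is April 3 and the second is April 10.
September 7, 2032 is outside the daylight-saving period (12 September 2032 – 10 April 2033), so Velath Isles is on standard time, UTC+11:30.
07:50 local − 11h30m = 20:20 UTC (rolling into the previous day, 6 September 2032).

20:20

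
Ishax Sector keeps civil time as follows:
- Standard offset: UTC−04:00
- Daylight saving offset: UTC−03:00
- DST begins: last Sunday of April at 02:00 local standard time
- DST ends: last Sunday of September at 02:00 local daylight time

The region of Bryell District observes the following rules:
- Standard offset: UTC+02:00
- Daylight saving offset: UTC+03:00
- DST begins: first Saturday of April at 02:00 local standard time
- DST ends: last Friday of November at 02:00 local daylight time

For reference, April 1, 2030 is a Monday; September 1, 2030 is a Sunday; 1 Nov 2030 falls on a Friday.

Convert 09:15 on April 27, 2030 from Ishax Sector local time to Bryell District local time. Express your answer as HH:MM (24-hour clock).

16:15

1 April 2030 is a Monday, so Sundays fall on 7, 14, 21, 28; the last is April 28.
1 September 2030 is a Sunday, so Sundays fall on 1, 8, 15, 22, 29; the last is September 29.
April 27, 2030 is outside the daylight-saving period (28 April – 29 September), so Ishax Sector is on standard time, UTC−04:00.
09:15 Ishax Sector + 4h = 13:15 UTC.
1 April 2030 is a Monday, so the first Saturday is April 6.
1 November 2030 is a Friday, so Fridays fall on 1, 8, 15, 22, 29; the last is November 29.
At the standard offset (UTC+02:00), 13:15 UTC + 2h = 15:15 Bryell District standard time.
Daylight saving runs 6 April – 29 November; the standard-time date in Bryell District, April 27, 2030, is inside that window, so Bryell District is at UTC+03:00.
13:15 UTC + 3h = 16:15 Bryell District.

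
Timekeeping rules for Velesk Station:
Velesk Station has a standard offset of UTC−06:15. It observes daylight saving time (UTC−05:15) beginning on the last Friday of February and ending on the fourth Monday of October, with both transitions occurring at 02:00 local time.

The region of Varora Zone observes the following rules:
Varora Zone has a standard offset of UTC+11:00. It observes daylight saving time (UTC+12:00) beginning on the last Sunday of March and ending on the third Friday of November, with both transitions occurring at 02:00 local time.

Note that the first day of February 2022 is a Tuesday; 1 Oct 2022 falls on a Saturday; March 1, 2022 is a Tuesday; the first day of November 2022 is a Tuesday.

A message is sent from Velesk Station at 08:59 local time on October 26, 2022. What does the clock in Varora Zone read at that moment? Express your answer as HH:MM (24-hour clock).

1 February 2022 is a Tuesday, so Fridays fall on 4, 11, 18, 25; the last is February 25.
1 October 2022 is a Saturday, so the first Monday is October 3 and the fourth is October 24.
Daylight saving runs 25 February – 24 October; October 26, 2022 is outside that window, so Velesk Station is on standard time at UTC−06:15.
08:59 Velesk Station + 6h15m = 15:14 UTC.
1 March 2022 is a Tuesday, so Sundays fall on 6, 13, 20, 27; the last is March 27.
1 November 2022 is a Tuesday, so the first Friday is November 4 and the third is November 18.
At the standard offset (UTC+11:00), 15:14 UTC + 11h = 02:14 Varora Zone standard time (rolling into the next day, 27 October 2022).
The standard-time date in Varora Zone, October 27, 2022, lies within the daylight-saving period (27 March – 18 November), so Varora Zone is on daylight time, UTC+12:00.
15:14 UTC + 12h = 03:14 Varora Zone (rolling into the next day, 27 October 2022).

03:14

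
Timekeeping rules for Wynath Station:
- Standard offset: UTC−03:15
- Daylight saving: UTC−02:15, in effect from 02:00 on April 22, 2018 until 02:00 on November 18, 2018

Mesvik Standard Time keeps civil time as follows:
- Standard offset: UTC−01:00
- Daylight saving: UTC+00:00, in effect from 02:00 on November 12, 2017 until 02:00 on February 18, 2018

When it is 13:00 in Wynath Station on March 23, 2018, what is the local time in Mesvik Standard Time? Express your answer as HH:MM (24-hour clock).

15:15

March 23, 2018 does not fall between 22 April and 18 November, so daylight saving is not in effect and Wynath Station is at UTC−03:15.
13:00 Wynath Station + 3h15m = 16:15 UTC.
At the standard offset (UTC−01:00), 16:15 UTC − 1h = 15:15 Mesvik Standard Time standard time.
The standard-time date in Mesvik Standard Time, March 23, 2018, is outside the daylight-saving period (12 November 2017 – 18 February 2018), so Mesvik Standard Time is on standard time, UTC−01:00.
16:15 UTC − 1h = 15:15 Mesvik Standard Time.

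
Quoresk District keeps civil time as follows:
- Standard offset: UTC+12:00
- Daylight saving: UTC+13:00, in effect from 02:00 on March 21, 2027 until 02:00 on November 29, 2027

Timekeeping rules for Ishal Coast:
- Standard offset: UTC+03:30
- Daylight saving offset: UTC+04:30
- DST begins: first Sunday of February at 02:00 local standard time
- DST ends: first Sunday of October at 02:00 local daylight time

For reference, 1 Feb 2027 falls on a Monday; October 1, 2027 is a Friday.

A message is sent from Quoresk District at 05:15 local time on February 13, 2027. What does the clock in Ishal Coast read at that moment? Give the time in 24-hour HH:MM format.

February 13, 2027 does not fall between 21 March and 29 November, so daylight saving is not in effect and Quoresk District is at UTC+12:00.
05:15 Quoresk District − 12h = 17:15 UTC (rolling into the previous day, 12 February 2027).
1 February 2027 is a Monday, so the first Sunday is February 7.
1 October 2027 is a Friday, so the first Sunday is October 3.
At the standard offset (UTC+03:30), 17:15 UTC + 3h30m = 20:45 Ishal Coast standard time.
The standard-time date in Ishal Coast, February 12, 2027, falls between 7 February and 3 October, so daylight saving is in effect and Ishal Coast is at UTC+04:30.
17:15 UTC + 4h30m = 21:45 Ishal Coast.

21:45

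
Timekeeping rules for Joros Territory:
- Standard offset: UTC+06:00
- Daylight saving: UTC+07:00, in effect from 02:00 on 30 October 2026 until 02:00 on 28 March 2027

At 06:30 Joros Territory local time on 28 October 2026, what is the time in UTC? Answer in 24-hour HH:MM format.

28 October 2026 does not fall between 30 October 2026 and 28 March 2027, so daylight saving is not in effect and Joros Territory is at UTC+06:00.
06:30 local − 6h = 00:30 UTC.

00:30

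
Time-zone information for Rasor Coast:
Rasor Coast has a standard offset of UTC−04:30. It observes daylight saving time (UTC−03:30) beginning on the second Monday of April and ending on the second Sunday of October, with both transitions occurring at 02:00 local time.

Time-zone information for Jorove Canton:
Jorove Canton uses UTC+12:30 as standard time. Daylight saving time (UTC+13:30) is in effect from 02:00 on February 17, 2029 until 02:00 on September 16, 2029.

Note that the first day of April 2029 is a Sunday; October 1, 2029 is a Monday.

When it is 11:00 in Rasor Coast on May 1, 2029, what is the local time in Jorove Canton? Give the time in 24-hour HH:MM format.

1 April 2029 is a Sunday, so the first Monday is April 2 and the second is April 9.
1 October 2029 is a Monday, so the first Sunday is October 7 and the second is October 14.
May 1, 2029 lies within the daylight-saving period (9 April – 14 October), so Rasor Coast is on daylight time, UTC−03:30.
11:00 Rasor Coast + 3h30m = 14:30 UTC.
At the standard offset (UTC+12:30), 14:30 UTC + 12h30m = 03:00 Jorove Canton standard time (rolling into the next day, 2 May 2029).
The standard-time date in Jorove Canton, May 2, 2029, lies within the daylight-saving period (17 February – 16 September), so Jorove Canton is on daylight time, UTC+13:30.
14:30 UTC + 13h30m = 04:00 Jorove Canton (rolling into the next day, 2 May 2029).

04:00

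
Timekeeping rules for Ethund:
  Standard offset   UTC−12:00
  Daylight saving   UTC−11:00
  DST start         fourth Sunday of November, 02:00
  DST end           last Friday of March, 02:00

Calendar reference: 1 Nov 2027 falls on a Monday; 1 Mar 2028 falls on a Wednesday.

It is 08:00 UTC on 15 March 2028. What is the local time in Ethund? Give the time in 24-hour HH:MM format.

21:00

1 November 2027 is a Monday, so the first Sunday is November 7 and the fourth is November 28.
1 March 2028 is a Wednesday, so Fridays fall on 3, 10, 17, 24, 31; the last is March 31.
At the standard offset (UTC−12:00), 08:00 UTC − 12h = 20:00 Ethund standard time (rolling into the previous day, 14 March 2028).
Daylight saving runs 28 November 2027 – 31 March 2028; the standard-time date in Ethund, 14 March 2028, is inside that window, so Ethund is at UTC−11:00.
08:00 UTC − 11h = 21:00 local (rolling into the previous day, 14 March 2028).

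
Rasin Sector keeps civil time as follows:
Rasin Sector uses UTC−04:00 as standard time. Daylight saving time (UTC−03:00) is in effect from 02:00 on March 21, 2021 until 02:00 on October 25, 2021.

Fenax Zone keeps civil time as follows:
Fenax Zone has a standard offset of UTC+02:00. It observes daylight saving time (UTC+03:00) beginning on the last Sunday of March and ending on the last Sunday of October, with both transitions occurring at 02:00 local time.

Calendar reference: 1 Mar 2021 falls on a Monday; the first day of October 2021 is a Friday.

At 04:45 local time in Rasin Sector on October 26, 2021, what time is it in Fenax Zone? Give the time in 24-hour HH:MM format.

October 26, 2021 is outside the daylight-saving period (21 March – 25 October), so Rasin Sector is on standard time, UTC−04:00.
04:45 Rasin Sector + 4h = 08:45 UTC.
1 March 2021 is a Monday, so Sundays fall on 7, 14, 21, 28; the last is March 28.
1 October 2021 is a Friday, so Sundays fall on 3, 10, 17, 24, 31; the last is October 31.
At the standard offset (UTC+02:00), 08:45 UTC + 2h = 10:45 Fenax Zone standard time.
The standard-time date in Fenax Zone, October 26, 2021, lies within the daylight-saving period (28 March – 31 October), so Fenax Zone is on daylight time, UTC+03:00.
08:45 UTC + 3h = 11:45 Fenax Zone.

11:45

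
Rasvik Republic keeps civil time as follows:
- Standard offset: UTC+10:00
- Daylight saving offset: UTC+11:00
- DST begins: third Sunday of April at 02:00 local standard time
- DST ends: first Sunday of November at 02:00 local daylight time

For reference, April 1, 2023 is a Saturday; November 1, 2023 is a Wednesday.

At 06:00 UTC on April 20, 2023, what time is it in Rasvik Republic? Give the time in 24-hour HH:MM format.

1 April 2023 is a Saturday, so the first Sunday is April 2 and the third is April 16.
1 November 2023 is a Wednesday, so the first Sunday is November 5.
At the standard offset (UTC+10:00), 06:00 UTC + 10h = 16:00 Rasvik Republic standard time.
The standard-time date in Rasvik Republic, April 20, 2023, falls between 16 April and 5 November, so daylight saving is in effect and Rasvik Republic is at UTC+11:00.
06:00 UTC + 11h = 17:00 local.

17:00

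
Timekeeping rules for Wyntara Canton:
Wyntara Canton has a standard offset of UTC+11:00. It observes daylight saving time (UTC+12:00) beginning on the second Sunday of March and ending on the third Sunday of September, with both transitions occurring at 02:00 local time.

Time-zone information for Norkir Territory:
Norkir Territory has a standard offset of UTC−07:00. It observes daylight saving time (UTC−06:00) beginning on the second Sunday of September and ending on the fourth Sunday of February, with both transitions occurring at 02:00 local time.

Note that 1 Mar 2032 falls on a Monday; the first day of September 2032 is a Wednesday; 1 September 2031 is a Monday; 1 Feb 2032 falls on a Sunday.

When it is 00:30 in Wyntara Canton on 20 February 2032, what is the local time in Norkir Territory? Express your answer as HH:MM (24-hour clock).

1 March 2032 is a Monday, so the first Sunday is March 7 and the second is March 14.
1 September 2032 is a Wednesday, so the first Sunday is September 5 and the third is September 19.
20 February 2032 does not fall between 14 March and 19 September, so daylight saving is not in effect and Wyntara Canton is at UTC+11:00.
00:30 Wyntara Canton − 11h = 13:30 UTC (rolling into the previous day, 19 February 2032).
1 September 2031 is a Monday, so the first Sunday is September 7 and the second is September 14.
1 February 2032 is a Sunday, so the first Sunday is February 1 and the fourth is February 22.
At the standard offset (UTC−07:00), 13:30 UTC − 7h = 06:30 Norkir Territory standard time.
The standard-time date in Norkir Territory, 19 February 2032, falls between 14 September 2031 and 22 February 2032, so daylight saving is in effect and Norkir Territory is at UTC−06:00.
13:30 UTC − 6h = 07:30 Norkir Territory.

07:30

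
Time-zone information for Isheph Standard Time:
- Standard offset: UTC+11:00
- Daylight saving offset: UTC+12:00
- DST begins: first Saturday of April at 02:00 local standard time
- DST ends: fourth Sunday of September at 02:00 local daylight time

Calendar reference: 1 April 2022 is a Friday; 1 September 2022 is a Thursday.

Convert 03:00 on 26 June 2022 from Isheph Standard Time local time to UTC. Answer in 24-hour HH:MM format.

1 April 2022 is a Friday, so the first Saturday is April 2.
1 September 2022 is a Thursday, so the first Sunday is September 4 and the fourth is September 25.
26 June 2022 lies within the daylight-saving period (2 April – 25 September), so Isheph Standard Time is on daylight time, UTC+12:00.
03:00 local − 12h = 15:00 UTC (rolling into the previous day, 25 June 2022).

15:00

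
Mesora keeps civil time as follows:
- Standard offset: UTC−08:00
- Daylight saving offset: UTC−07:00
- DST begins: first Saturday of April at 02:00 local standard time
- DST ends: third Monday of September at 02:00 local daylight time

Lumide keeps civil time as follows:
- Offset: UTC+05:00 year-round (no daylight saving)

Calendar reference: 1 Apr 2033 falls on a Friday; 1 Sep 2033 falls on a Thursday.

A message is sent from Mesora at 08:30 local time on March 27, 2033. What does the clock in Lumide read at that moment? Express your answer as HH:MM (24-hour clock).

21:30

1 April 2033 is a Friday, so the first Saturday is April 2.
1 September 2033 is a Thursday, so the first Monday is September 5 and the third is September 19.
Daylight saving runs 2 April – 19 September; March 27, 2033 is outside that window, so Mesora is on standard time at UTC−08:00.
08:30 Mesora + 8h = 16:30 UTC.
Lumide has no daylight saving, so its offset is UTC+05:00 year-round.
16:30 UTC + 5h = 21:30 Lumide.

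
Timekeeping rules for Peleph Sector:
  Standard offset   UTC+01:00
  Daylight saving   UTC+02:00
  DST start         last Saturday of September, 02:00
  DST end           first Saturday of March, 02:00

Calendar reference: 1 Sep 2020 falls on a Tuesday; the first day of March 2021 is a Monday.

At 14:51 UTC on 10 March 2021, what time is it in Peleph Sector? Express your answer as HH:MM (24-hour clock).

1 September 2020 is a Tuesday, so Saturdays fall on 5, 12, 19, 26; the last is September 26.
1 March 2021 is a Monday, so the first Saturday is March 6.
At the standard offset (UTC+01:00), 14:51 UTC + 1h = 15:51 Peleph Sector standard time.
Daylight saving runs 26 September 2020 – 6 March 2021; the standard-time date in Peleph Sector, 10 March 2021, is outside that window, so Peleph Sector is on standard time at UTC+01:00.
14:51 UTC + 1h = 15:51 local.

15:51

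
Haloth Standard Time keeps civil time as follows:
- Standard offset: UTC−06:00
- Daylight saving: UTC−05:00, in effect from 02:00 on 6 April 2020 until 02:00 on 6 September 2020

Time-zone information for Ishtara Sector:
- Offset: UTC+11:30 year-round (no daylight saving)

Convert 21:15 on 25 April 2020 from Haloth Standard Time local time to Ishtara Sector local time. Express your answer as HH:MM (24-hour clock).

25 April 2020 lies within the daylight-saving period (6 April – 6 September), so Haloth Standard Time is on daylight time, UTC−05:00.
21:15 Haloth Standard Time + 5h = 02:15 UTC (rolling into the next day, 26 April 2020).
Ishtara Sector stays on UTC+11:30 all year.
02:15 UTC + 11h30m = 13:45 Ishtara Sector.

13:45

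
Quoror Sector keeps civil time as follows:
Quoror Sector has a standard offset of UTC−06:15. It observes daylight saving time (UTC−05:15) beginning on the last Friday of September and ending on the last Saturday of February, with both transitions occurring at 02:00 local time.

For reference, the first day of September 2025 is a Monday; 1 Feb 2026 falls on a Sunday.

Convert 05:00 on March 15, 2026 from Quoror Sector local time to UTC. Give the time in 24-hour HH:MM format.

11:15

1 September 2025 is a Monday, so Fridays fall on 5, 12, 19, 26; the last is September 26.
1 February 2026 is a Sunday, so Saturdays fall on 7, 14, 21, 28; the last is February 28.
March 15, 2026 does not fall between 26 September 2025 and 28 February 2026, so daylight saving is not in effect and Quoror Sector is at UTC−06:15.
05:00 local + 6h15m = 11:15 UTC.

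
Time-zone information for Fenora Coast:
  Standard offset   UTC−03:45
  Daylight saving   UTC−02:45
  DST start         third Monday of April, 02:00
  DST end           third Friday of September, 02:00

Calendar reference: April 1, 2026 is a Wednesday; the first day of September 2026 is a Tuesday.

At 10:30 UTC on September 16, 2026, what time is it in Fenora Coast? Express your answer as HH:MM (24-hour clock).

07:45

1 April 2026 is a Wednesday, so the first Monday is April 6 and the third is April 20.
1 September 2026 is a Tuesday, so the first Friday is September 4 and the third is September 18.
At the standard offset (UTC−03:45), 10:30 UTC − 3h45m = 06:45 Fenora Coast standard time.
Daylight saving runs 20 April – 18 September; the standard-time date in Fenora Coast, September 16, 2026, is inside that window, so Fenora Coast is at UTC−02:45.
10:30 UTC − 2h45m = 07:45 local.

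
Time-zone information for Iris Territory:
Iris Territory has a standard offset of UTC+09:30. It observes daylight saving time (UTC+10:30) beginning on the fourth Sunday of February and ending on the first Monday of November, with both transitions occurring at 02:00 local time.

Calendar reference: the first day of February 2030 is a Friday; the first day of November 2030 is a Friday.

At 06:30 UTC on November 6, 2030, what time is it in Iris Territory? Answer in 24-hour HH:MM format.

16:00

1 February 2030 is a Friday, so the first Sunday is February 3 and the fourth is February 24.
1 November 2030 is a Friday, so the first Monday is November 4.
At the standard offset (UTC+09:30), 06:30 UTC + 9h30m = 16:00 Iris Territory standard time.
The standard-time date in Iris Territory, November 6, 2030, does not fall between 24 February and 4 November, so daylight saving is not in effect and Iris Territory is at UTC+09:30.
06:30 UTC + 9h30m = 16:00 local.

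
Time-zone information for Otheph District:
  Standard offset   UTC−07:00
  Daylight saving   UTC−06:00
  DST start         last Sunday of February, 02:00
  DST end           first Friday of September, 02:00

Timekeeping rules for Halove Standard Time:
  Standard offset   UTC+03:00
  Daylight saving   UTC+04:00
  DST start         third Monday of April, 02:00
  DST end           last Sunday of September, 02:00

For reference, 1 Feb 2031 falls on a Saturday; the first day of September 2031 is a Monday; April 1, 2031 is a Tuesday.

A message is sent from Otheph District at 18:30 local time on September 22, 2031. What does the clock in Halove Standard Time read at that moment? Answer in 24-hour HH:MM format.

1 February 2031 is a Saturday, so Sundays fall on 2, 9, 16, 23; the last is February 23.
1 September 2031 is a Monday, so the first Friday is September 5.
September 22, 2031 is outside the daylight-saving period (23 February – 5 September), so Otheph District is on standard time, UTC−07:00.
18:30 Otheph District + 7h = 01:30 UTC (rolling into the next day, 23 September 2031).
1 April 2031 is a Tuesday, so the first Monday is April 7 and the third is April 21.
1 September 2031 is a Monday, so Sundays fall on 7, 14, 21, 28; the last is September 28.
At the standard offset (UTC+03:00), 01:30 UTC + 3h = 04:30 Halove Standard Time standard time.
Daylight saving runs 21 April – 28 September; the standard-time date in Halove Standard Time, September 23, 2031, is inside that window, so Halove Standard Time is at UTC+04:00.
01:30 UTC + 4h = 05:30 Halove Standard Time.

05:30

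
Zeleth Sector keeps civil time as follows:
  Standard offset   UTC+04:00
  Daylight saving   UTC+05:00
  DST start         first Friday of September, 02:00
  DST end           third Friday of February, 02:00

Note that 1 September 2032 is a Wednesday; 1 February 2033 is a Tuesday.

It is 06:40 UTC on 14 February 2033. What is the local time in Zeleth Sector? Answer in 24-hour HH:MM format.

1 September 2032 is a Wednesday, so the first Friday is September 3.
1 February 2033 is a Tuesday, so the first Friday is February 4 and the third is February 18.
At the standard offset (UTC+04:00), 06:40 UTC + 4h = 10:40 Zeleth Sector standard time.
The standard-time date in Zeleth Sector, 14 February 2033, lies within the daylight-saving period (3 September 2032 – 18 February 2033), so Zeleth Sector is on daylight time, UTC+05:00.
06:40 UTC + 5h = 11:40 local.

11:40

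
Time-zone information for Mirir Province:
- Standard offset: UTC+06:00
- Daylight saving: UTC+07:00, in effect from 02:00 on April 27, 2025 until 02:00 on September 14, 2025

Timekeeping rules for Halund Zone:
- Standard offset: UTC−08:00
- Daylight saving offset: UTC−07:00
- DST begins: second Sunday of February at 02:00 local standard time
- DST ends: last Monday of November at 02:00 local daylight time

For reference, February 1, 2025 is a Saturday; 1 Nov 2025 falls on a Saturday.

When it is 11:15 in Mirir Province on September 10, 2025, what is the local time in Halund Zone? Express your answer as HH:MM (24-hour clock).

21:15

September 10, 2025 lies within the daylight-saving period (27 April – 14 September), so Mirir Province is on daylight time, UTC+07:00.
11:15 Mirir Province − 7h = 04:15 UTC.
1 February 2025 is a Saturday, so the first Sunday is February 2 and the second is February 9.
1 November 2025 is a Saturday, so Mondays fall on 3, 10, 17, 24; the last is November 24.
At the standard offset (UTC−08:00), 04:15 UTC − 8h = 20:15 Halund Zone standard time (rolling into the previous day, 9 September 2025).
Daylight saving runs 9 February – 24 November; the standard-time date in Halund Zone, September 9, 2025, is inside that window, so Halund Zone is at UTC−07:00.
04:15 UTC − 7h = 21:15 Halund Zone (rolling into the previous day, 9 September 2025).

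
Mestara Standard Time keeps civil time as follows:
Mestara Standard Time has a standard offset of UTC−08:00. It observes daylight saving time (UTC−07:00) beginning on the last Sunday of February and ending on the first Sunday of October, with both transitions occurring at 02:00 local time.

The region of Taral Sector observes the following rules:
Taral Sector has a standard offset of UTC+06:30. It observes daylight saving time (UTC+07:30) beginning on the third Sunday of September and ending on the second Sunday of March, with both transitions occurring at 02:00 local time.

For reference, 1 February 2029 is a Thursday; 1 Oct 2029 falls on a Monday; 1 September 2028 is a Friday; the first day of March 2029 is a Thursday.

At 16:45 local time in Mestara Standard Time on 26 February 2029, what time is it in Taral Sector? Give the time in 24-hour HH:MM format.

07:15

1 February 2029 is a Thursday, so Sundays fall on 4, 11, 18, 25; the last is February 25.
1 October 2029 is a Monday, so the first Sunday is October 7.
Daylight saving runs 25 February – 7 October; 26 February 2029 is inside that window, so Mestara Standard Time is at UTC−07:00.
16:45 Mestara Standard Time + 7h = 23:45 UTC.
1 September 2028 is a Friday, so the first Sunday is September 3 and the third is September 17.
1 March 2029 is a Thursday, so the first Sunday is March 4 and the second is March 11.
At the standard offset (UTC+06:30), 23:45 UTC + 6h30m = 06:15 Taral Sector standard time (rolling into the next day, 27 February 2029).
Daylight saving runs 17 September 2028 – 11 March 2029; the standard-time date in Taral Sector, 27 February 2029, is inside that window, so Taral Sector is at UTC+07:30.
23:45 UTC + 7h30m = 07:15 Taral Sector (rolling into the next day, 27 February 2029).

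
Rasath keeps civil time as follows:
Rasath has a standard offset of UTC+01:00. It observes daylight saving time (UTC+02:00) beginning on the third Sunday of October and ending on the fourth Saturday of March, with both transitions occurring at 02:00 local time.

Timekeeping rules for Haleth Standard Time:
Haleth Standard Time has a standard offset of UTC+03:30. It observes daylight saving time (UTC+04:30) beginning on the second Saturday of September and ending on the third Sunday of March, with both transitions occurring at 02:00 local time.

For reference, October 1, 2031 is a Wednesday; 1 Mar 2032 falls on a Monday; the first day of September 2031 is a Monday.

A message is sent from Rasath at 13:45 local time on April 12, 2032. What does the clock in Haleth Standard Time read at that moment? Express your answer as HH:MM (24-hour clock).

16:15

1 October 2031 is a Wednesday, so the first Sunday is October 5 and the third is October 19.
1 March 2032 is a Monday, so the first Saturday is March 6 and the fourth is March 27.
Daylight saving runs 19 October 2031 – 27 March 2032; April 12, 2032 is outside that window, so Rasath is on standard time at UTC+01:00.
13:45 Rasath − 1h = 12:45 UTC.
1 September 2031 is a Monday, so the first Saturday is September 6 and the second is September 13.
1 March 2032 is a Monday, so the first Sunday is March 7 and the third is March 21.
At the standard offset (UTC+03:30), 12:45 UTC + 3h30m = 16:15 Haleth Standard Time standard time.
The standard-time date in Haleth Standard Time, April 12, 2032, is outside the daylight-saving period (13 September 2031 – 21 March 2032), so Haleth Standard Time is on standard time, UTC+03:30.
12:45 UTC + 3h30m = 16:15 Haleth Standard Time.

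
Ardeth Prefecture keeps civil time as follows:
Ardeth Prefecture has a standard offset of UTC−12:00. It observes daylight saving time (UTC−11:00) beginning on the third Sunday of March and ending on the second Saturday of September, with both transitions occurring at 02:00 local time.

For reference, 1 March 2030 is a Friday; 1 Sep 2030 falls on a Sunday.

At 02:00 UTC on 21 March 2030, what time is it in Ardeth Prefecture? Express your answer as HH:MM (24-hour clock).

1 March 2030 is a Friday, so the first Sunday is March 3 and the third is March 17.
1 September 2030 is a Sunday, so the first Saturday is September 7 and the second is September 14.
At the standard offset (UTC−12:00), 02:00 UTC − 12h = 14:00 Ardeth Prefecture standard time (rolling into the previous day, 20 March 2030).
The standard-time date in Ardeth Prefecture, 20 March 2030, lies within the daylight-saving period (17 March – 14 September), so Ardeth Prefecture is on daylight time, UTC−11:00.
02:00 UTC − 11h = 15:00 local (rolling into the previous day, 20 March 2030).

15:00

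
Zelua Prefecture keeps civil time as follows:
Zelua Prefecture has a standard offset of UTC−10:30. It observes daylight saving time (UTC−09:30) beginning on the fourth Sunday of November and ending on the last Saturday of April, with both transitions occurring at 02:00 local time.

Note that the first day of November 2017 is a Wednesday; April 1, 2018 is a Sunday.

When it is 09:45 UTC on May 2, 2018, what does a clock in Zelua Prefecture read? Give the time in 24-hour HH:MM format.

1 November 2017 is a Wednesday, so the first Sunday is November 5 and the fourth is November 26.
1 April 2018 is a Sunday, so Saturdays fall on 7, 14, 21, 28; the last is April 28.
At the standard offset (UTC−10:30), 09:45 UTC − 10h30m = 23:15 Zelua Prefecture standard time (rolling into the previous day, 1 May 2018).
Daylight saving runs 26 November 2017 – 28 April 2018; the standard-time date in Zelua Prefecture, May 1, 2018, is outside that window, so Zelua Prefecture is on standard time at UTC−10:30.
09:45 UTC − 10h30m = 23:15 local (rolling into the previous day, 1 May 2018).

23:15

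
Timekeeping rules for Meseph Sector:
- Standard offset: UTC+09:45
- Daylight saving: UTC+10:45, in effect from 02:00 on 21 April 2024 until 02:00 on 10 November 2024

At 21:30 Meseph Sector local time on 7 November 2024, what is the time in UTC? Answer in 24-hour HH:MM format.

7 November 2024 falls between 21 April and 10 November, so daylight saving is in effect and Meseph Sector is at UTC+10:45.
21:30 local − 10h45m = 10:45 UTC.

10:45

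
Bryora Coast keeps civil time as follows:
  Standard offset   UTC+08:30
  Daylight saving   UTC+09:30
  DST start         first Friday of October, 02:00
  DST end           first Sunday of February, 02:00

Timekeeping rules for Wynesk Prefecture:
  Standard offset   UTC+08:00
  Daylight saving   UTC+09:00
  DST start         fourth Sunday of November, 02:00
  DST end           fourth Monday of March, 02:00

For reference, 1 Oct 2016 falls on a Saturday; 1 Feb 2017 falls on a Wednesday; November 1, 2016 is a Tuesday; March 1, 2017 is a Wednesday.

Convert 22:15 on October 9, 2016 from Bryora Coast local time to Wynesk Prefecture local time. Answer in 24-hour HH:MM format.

1 October 2016 is a Saturday, so the first Friday is October 7.
1 February 2017 is a Wednesday, so the first Sunday is February 5.
Daylight saving runs 7 October 2016 – 5 February 2017; October 9, 2016 is inside that window, so Bryora Coast is at UTC+09:30.
22:15 Bryora Coast − 9h30m = 12:45 UTC.
1 November 2016 is a Tuesday, so the first Sunday is November 6 and the fourth is November 27.
1 March 2017 is a Wednesday, so the first Monday is March 6 and the fourth is March 27.
At the standard offset (UTC+08:00), 12:45 UTC + 8h = 20:45 Wynesk Prefecture standard time.
The standard-time date in Wynesk Prefecture, October 9, 2016, is outside the daylight-saving period (27 November 2016 – 27 March 2017), so Wynesk Prefecture is on standard time, UTC+08:00.
12:45 UTC + 8h = 20:45 Wynesk Prefecture.

20:45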